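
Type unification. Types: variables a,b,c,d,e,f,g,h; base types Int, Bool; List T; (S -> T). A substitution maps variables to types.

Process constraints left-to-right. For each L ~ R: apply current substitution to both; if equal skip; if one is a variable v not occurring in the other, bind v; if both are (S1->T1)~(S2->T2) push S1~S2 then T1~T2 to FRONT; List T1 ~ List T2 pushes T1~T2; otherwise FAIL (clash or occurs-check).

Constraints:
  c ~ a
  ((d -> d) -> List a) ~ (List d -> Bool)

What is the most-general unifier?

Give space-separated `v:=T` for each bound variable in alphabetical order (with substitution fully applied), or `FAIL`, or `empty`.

Answer: FAIL

Derivation:
step 1: unify c ~ a  [subst: {-} | 1 pending]
  bind c := a
step 2: unify ((d -> d) -> List a) ~ (List d -> Bool)  [subst: {c:=a} | 0 pending]
  -> decompose arrow: push (d -> d)~List d, List a~Bool
step 3: unify (d -> d) ~ List d  [subst: {c:=a} | 1 pending]
  clash: (d -> d) vs List d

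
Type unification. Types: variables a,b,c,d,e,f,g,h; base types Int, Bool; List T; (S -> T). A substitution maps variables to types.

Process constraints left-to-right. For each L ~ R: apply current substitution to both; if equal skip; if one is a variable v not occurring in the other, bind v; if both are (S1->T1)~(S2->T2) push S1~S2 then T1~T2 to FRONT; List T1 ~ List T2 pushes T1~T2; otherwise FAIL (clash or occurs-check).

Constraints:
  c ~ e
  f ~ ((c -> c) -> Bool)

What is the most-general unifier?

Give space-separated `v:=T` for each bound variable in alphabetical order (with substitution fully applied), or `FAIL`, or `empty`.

Answer: c:=e f:=((e -> e) -> Bool)

Derivation:
step 1: unify c ~ e  [subst: {-} | 1 pending]
  bind c := e
step 2: unify f ~ ((e -> e) -> Bool)  [subst: {c:=e} | 0 pending]
  bind f := ((e -> e) -> Bool)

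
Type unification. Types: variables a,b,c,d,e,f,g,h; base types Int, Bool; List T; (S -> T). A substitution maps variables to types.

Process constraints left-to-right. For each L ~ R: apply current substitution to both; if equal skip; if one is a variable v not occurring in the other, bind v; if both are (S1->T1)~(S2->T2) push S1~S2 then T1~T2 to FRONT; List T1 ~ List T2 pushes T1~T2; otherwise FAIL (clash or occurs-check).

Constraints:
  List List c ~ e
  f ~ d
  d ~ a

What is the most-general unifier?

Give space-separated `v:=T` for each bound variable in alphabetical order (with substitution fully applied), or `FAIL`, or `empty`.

step 1: unify List List c ~ e  [subst: {-} | 2 pending]
  bind e := List List c
step 2: unify f ~ d  [subst: {e:=List List c} | 1 pending]
  bind f := d
step 3: unify d ~ a  [subst: {e:=List List c, f:=d} | 0 pending]
  bind d := a

Answer: d:=a e:=List List c f:=a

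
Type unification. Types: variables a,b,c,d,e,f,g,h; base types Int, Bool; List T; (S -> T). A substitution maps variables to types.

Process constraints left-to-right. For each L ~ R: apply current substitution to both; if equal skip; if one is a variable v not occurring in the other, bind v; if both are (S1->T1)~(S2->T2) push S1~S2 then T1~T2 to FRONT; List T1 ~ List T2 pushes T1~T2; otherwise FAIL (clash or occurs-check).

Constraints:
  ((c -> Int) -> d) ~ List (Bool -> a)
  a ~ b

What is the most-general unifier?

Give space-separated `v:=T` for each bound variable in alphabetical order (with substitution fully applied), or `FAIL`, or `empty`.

step 1: unify ((c -> Int) -> d) ~ List (Bool -> a)  [subst: {-} | 1 pending]
  clash: ((c -> Int) -> d) vs List (Bool -> a)

Answer: FAIL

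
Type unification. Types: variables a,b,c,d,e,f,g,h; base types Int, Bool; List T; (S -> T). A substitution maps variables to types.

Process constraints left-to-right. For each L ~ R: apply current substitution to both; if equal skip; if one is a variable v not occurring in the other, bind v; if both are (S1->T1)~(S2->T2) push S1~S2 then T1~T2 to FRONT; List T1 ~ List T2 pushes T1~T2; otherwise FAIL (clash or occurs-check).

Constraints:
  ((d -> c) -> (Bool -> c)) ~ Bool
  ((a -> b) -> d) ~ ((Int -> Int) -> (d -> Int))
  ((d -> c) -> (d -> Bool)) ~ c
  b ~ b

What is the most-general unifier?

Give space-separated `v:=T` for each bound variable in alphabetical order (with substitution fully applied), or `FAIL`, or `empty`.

Answer: FAIL

Derivation:
step 1: unify ((d -> c) -> (Bool -> c)) ~ Bool  [subst: {-} | 3 pending]
  clash: ((d -> c) -> (Bool -> c)) vs Bool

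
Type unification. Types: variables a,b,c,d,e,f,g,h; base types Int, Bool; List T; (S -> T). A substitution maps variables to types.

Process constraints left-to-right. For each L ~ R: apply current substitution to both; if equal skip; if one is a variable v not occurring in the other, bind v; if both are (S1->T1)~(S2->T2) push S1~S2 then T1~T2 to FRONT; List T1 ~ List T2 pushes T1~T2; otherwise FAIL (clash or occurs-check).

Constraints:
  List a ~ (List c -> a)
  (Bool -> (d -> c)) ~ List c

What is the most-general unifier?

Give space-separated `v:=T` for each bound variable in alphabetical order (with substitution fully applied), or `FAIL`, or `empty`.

step 1: unify List a ~ (List c -> a)  [subst: {-} | 1 pending]
  clash: List a vs (List c -> a)

Answer: FAIL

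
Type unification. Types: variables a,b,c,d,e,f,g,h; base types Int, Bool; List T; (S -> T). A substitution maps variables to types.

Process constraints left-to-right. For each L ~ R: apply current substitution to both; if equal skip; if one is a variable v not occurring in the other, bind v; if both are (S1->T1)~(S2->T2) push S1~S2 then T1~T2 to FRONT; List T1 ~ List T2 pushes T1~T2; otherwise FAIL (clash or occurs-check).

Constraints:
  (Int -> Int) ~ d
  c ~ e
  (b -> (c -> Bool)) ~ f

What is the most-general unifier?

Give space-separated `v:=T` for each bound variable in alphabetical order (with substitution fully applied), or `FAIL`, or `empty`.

Answer: c:=e d:=(Int -> Int) f:=(b -> (e -> Bool))

Derivation:
step 1: unify (Int -> Int) ~ d  [subst: {-} | 2 pending]
  bind d := (Int -> Int)
step 2: unify c ~ e  [subst: {d:=(Int -> Int)} | 1 pending]
  bind c := e
step 3: unify (b -> (e -> Bool)) ~ f  [subst: {d:=(Int -> Int), c:=e} | 0 pending]
  bind f := (b -> (e -> Bool))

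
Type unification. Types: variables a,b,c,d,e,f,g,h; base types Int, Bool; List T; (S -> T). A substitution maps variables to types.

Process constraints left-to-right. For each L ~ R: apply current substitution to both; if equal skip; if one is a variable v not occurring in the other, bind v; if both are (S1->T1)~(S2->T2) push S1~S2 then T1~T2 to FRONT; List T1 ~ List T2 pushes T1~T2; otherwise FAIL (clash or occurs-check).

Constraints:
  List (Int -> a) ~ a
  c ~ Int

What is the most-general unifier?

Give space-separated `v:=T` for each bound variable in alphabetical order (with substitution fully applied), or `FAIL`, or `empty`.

step 1: unify List (Int -> a) ~ a  [subst: {-} | 1 pending]
  occurs-check fail

Answer: FAIL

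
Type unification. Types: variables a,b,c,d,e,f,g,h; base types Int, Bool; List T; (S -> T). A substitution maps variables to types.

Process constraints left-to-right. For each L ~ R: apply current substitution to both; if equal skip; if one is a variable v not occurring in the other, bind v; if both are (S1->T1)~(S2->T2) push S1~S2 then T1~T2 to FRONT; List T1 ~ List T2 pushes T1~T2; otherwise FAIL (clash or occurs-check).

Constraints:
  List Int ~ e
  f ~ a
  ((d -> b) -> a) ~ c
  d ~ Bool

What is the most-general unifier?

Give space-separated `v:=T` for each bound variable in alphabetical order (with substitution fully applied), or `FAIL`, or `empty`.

Answer: c:=((Bool -> b) -> a) d:=Bool e:=List Int f:=a

Derivation:
step 1: unify List Int ~ e  [subst: {-} | 3 pending]
  bind e := List Int
step 2: unify f ~ a  [subst: {e:=List Int} | 2 pending]
  bind f := a
step 3: unify ((d -> b) -> a) ~ c  [subst: {e:=List Int, f:=a} | 1 pending]
  bind c := ((d -> b) -> a)
step 4: unify d ~ Bool  [subst: {e:=List Int, f:=a, c:=((d -> b) -> a)} | 0 pending]
  bind d := Bool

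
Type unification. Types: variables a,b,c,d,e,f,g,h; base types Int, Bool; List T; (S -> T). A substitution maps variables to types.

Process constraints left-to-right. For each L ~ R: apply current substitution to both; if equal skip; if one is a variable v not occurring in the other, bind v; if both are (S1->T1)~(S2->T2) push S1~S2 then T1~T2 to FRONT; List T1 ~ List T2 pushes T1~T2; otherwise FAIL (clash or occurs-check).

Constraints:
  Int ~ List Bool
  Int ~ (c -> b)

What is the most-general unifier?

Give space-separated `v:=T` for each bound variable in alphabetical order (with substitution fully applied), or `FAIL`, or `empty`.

step 1: unify Int ~ List Bool  [subst: {-} | 1 pending]
  clash: Int vs List Bool

Answer: FAIL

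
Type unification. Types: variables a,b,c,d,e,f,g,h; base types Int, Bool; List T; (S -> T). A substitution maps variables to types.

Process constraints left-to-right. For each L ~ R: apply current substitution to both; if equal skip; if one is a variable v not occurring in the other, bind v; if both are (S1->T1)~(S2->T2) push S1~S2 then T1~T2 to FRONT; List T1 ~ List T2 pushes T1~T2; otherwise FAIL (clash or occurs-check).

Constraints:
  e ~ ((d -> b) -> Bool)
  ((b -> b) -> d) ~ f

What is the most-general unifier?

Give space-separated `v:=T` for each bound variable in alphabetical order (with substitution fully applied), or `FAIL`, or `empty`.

Answer: e:=((d -> b) -> Bool) f:=((b -> b) -> d)

Derivation:
step 1: unify e ~ ((d -> b) -> Bool)  [subst: {-} | 1 pending]
  bind e := ((d -> b) -> Bool)
step 2: unify ((b -> b) -> d) ~ f  [subst: {e:=((d -> b) -> Bool)} | 0 pending]
  bind f := ((b -> b) -> d)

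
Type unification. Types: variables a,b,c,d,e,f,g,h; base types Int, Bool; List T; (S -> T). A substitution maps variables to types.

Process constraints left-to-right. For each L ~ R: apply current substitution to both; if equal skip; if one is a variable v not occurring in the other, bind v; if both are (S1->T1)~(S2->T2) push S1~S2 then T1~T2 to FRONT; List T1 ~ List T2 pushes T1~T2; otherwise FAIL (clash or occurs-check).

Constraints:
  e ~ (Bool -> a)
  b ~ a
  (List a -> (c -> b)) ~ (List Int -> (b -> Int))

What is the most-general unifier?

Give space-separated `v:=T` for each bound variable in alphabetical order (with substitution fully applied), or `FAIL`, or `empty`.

step 1: unify e ~ (Bool -> a)  [subst: {-} | 2 pending]
  bind e := (Bool -> a)
step 2: unify b ~ a  [subst: {e:=(Bool -> a)} | 1 pending]
  bind b := a
step 3: unify (List a -> (c -> a)) ~ (List Int -> (a -> Int))  [subst: {e:=(Bool -> a), b:=a} | 0 pending]
  -> decompose arrow: push List a~List Int, (c -> a)~(a -> Int)
step 4: unify List a ~ List Int  [subst: {e:=(Bool -> a), b:=a} | 1 pending]
  -> decompose List: push a~Int
step 5: unify a ~ Int  [subst: {e:=(Bool -> a), b:=a} | 1 pending]
  bind a := Int
step 6: unify (c -> Int) ~ (Int -> Int)  [subst: {e:=(Bool -> a), b:=a, a:=Int} | 0 pending]
  -> decompose arrow: push c~Int, Int~Int
step 7: unify c ~ Int  [subst: {e:=(Bool -> a), b:=a, a:=Int} | 1 pending]
  bind c := Int
step 8: unify Int ~ Int  [subst: {e:=(Bool -> a), b:=a, a:=Int, c:=Int} | 0 pending]
  -> identical, skip

Answer: a:=Int b:=Int c:=Int e:=(Bool -> Int)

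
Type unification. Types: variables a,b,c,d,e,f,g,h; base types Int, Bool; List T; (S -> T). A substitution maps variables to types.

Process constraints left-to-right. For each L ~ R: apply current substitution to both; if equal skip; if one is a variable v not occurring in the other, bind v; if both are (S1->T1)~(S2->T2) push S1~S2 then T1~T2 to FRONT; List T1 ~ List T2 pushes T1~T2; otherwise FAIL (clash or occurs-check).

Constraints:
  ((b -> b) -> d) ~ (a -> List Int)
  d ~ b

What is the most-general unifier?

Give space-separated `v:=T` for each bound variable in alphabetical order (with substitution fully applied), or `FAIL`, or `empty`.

Answer: a:=(List Int -> List Int) b:=List Int d:=List Int

Derivation:
step 1: unify ((b -> b) -> d) ~ (a -> List Int)  [subst: {-} | 1 pending]
  -> decompose arrow: push (b -> b)~a, d~List Int
step 2: unify (b -> b) ~ a  [subst: {-} | 2 pending]
  bind a := (b -> b)
step 3: unify d ~ List Int  [subst: {a:=(b -> b)} | 1 pending]
  bind d := List Int
step 4: unify List Int ~ b  [subst: {a:=(b -> b), d:=List Int} | 0 pending]
  bind b := List Int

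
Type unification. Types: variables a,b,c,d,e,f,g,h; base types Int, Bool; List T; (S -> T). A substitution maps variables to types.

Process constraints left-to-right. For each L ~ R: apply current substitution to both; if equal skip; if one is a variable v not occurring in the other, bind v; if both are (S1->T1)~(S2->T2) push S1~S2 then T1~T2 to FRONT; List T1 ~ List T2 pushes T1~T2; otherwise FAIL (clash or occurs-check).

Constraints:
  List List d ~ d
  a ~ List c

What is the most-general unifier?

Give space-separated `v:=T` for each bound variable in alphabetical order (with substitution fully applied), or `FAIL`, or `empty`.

Answer: FAIL

Derivation:
step 1: unify List List d ~ d  [subst: {-} | 1 pending]
  occurs-check fail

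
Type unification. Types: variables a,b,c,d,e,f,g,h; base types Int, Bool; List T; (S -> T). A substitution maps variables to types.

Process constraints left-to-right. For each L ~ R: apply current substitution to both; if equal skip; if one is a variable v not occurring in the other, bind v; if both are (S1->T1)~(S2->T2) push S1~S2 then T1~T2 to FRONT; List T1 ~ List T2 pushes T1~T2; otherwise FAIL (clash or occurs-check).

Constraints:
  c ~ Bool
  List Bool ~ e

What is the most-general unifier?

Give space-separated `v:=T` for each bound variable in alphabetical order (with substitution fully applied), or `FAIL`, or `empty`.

Answer: c:=Bool e:=List Bool

Derivation:
step 1: unify c ~ Bool  [subst: {-} | 1 pending]
  bind c := Bool
step 2: unify List Bool ~ e  [subst: {c:=Bool} | 0 pending]
  bind e := List Bool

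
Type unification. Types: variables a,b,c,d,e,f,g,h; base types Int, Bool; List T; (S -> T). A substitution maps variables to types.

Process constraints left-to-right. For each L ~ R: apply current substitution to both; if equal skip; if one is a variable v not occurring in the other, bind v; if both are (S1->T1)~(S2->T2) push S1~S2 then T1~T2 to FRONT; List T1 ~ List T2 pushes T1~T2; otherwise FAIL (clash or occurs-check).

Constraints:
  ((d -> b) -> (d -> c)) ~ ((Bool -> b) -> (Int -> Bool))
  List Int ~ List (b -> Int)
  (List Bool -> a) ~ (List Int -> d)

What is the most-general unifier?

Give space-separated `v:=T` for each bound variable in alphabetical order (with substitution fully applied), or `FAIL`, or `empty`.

Answer: FAIL

Derivation:
step 1: unify ((d -> b) -> (d -> c)) ~ ((Bool -> b) -> (Int -> Bool))  [subst: {-} | 2 pending]
  -> decompose arrow: push (d -> b)~(Bool -> b), (d -> c)~(Int -> Bool)
step 2: unify (d -> b) ~ (Bool -> b)  [subst: {-} | 3 pending]
  -> decompose arrow: push d~Bool, b~b
step 3: unify d ~ Bool  [subst: {-} | 4 pending]
  bind d := Bool
step 4: unify b ~ b  [subst: {d:=Bool} | 3 pending]
  -> identical, skip
step 5: unify (Bool -> c) ~ (Int -> Bool)  [subst: {d:=Bool} | 2 pending]
  -> decompose arrow: push Bool~Int, c~Bool
step 6: unify Bool ~ Int  [subst: {d:=Bool} | 3 pending]
  clash: Bool vs Int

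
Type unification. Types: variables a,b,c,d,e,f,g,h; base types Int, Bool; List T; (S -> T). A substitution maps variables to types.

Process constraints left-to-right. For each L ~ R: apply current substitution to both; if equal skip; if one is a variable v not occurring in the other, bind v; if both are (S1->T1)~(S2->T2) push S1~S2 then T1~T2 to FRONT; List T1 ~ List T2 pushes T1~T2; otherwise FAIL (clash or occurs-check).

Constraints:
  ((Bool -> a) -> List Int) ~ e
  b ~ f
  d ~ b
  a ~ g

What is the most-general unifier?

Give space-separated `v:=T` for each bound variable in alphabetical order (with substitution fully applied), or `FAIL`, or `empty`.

Answer: a:=g b:=f d:=f e:=((Bool -> g) -> List Int)

Derivation:
step 1: unify ((Bool -> a) -> List Int) ~ e  [subst: {-} | 3 pending]
  bind e := ((Bool -> a) -> List Int)
step 2: unify b ~ f  [subst: {e:=((Bool -> a) -> List Int)} | 2 pending]
  bind b := f
step 3: unify d ~ f  [subst: {e:=((Bool -> a) -> List Int), b:=f} | 1 pending]
  bind d := f
step 4: unify a ~ g  [subst: {e:=((Bool -> a) -> List Int), b:=f, d:=f} | 0 pending]
  bind a := g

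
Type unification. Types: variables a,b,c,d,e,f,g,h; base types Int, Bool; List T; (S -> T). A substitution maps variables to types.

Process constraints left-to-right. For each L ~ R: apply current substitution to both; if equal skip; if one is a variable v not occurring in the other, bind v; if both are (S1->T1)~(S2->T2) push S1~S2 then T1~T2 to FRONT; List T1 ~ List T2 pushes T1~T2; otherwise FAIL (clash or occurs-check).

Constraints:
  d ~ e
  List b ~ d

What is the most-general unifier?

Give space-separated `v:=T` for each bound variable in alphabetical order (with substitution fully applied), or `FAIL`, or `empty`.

Answer: d:=List b e:=List b

Derivation:
step 1: unify d ~ e  [subst: {-} | 1 pending]
  bind d := e
step 2: unify List b ~ e  [subst: {d:=e} | 0 pending]
  bind e := List b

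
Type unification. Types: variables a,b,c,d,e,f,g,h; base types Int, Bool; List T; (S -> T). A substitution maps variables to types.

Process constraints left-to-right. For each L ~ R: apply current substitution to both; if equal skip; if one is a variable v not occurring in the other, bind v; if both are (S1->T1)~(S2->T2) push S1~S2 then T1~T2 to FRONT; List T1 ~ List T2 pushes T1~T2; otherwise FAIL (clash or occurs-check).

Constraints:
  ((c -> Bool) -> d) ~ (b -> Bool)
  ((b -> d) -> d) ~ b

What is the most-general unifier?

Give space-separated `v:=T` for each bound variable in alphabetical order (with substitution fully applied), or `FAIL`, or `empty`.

step 1: unify ((c -> Bool) -> d) ~ (b -> Bool)  [subst: {-} | 1 pending]
  -> decompose arrow: push (c -> Bool)~b, d~Bool
step 2: unify (c -> Bool) ~ b  [subst: {-} | 2 pending]
  bind b := (c -> Bool)
step 3: unify d ~ Bool  [subst: {b:=(c -> Bool)} | 1 pending]
  bind d := Bool
step 4: unify (((c -> Bool) -> Bool) -> Bool) ~ (c -> Bool)  [subst: {b:=(c -> Bool), d:=Bool} | 0 pending]
  -> decompose arrow: push ((c -> Bool) -> Bool)~c, Bool~Bool
step 5: unify ((c -> Bool) -> Bool) ~ c  [subst: {b:=(c -> Bool), d:=Bool} | 1 pending]
  occurs-check fail

Answer: FAIL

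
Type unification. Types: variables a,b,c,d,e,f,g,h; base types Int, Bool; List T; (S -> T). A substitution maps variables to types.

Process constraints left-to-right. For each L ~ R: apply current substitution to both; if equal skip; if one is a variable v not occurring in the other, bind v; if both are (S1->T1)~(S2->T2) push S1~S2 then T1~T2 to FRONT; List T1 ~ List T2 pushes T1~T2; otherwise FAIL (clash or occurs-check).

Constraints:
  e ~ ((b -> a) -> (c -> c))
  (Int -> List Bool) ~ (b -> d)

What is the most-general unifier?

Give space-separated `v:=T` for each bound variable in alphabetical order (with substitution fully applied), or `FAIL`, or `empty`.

step 1: unify e ~ ((b -> a) -> (c -> c))  [subst: {-} | 1 pending]
  bind e := ((b -> a) -> (c -> c))
step 2: unify (Int -> List Bool) ~ (b -> d)  [subst: {e:=((b -> a) -> (c -> c))} | 0 pending]
  -> decompose arrow: push Int~b, List Bool~d
step 3: unify Int ~ b  [subst: {e:=((b -> a) -> (c -> c))} | 1 pending]
  bind b := Int
step 4: unify List Bool ~ d  [subst: {e:=((b -> a) -> (c -> c)), b:=Int} | 0 pending]
  bind d := List Bool

Answer: b:=Int d:=List Bool e:=((Int -> a) -> (c -> c))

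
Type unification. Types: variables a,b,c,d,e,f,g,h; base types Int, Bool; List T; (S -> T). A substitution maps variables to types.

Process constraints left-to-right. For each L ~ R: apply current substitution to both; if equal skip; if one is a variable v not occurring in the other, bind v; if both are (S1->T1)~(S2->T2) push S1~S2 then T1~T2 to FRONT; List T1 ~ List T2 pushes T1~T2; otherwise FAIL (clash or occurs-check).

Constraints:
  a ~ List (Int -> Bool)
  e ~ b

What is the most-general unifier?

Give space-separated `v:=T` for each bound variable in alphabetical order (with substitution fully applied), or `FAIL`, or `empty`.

Answer: a:=List (Int -> Bool) e:=b

Derivation:
step 1: unify a ~ List (Int -> Bool)  [subst: {-} | 1 pending]
  bind a := List (Int -> Bool)
step 2: unify e ~ b  [subst: {a:=List (Int -> Bool)} | 0 pending]
  bind e := b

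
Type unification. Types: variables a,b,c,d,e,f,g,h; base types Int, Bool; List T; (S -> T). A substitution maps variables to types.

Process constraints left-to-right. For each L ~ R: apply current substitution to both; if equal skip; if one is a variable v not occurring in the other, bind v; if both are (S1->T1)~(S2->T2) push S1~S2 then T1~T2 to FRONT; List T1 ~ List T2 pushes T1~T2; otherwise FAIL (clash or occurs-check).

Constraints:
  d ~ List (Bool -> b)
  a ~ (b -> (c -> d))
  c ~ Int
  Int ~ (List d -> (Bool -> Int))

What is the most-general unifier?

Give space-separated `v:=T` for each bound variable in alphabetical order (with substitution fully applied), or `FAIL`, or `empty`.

step 1: unify d ~ List (Bool -> b)  [subst: {-} | 3 pending]
  bind d := List (Bool -> b)
step 2: unify a ~ (b -> (c -> List (Bool -> b)))  [subst: {d:=List (Bool -> b)} | 2 pending]
  bind a := (b -> (c -> List (Bool -> b)))
step 3: unify c ~ Int  [subst: {d:=List (Bool -> b), a:=(b -> (c -> List (Bool -> b)))} | 1 pending]
  bind c := Int
step 4: unify Int ~ (List List (Bool -> b) -> (Bool -> Int))  [subst: {d:=List (Bool -> b), a:=(b -> (c -> List (Bool -> b))), c:=Int} | 0 pending]
  clash: Int vs (List List (Bool -> b) -> (Bool -> Int))

Answer: FAIL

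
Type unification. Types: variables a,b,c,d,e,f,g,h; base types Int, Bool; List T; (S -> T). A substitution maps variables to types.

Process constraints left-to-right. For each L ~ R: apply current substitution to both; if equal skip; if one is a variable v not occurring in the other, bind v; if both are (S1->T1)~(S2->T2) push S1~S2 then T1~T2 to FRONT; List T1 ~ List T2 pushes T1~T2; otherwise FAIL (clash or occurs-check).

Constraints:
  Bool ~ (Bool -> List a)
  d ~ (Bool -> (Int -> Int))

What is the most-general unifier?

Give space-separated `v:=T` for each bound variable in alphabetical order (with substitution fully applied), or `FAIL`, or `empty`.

step 1: unify Bool ~ (Bool -> List a)  [subst: {-} | 1 pending]
  clash: Bool vs (Bool -> List a)

Answer: FAIL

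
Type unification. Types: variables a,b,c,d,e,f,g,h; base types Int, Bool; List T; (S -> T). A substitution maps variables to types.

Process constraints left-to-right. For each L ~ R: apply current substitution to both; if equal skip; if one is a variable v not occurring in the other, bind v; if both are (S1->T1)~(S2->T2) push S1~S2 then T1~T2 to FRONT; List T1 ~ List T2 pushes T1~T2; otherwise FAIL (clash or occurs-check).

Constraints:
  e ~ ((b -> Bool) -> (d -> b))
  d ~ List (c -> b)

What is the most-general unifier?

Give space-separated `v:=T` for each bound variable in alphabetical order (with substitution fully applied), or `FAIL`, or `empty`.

step 1: unify e ~ ((b -> Bool) -> (d -> b))  [subst: {-} | 1 pending]
  bind e := ((b -> Bool) -> (d -> b))
step 2: unify d ~ List (c -> b)  [subst: {e:=((b -> Bool) -> (d -> b))} | 0 pending]
  bind d := List (c -> b)

Answer: d:=List (c -> b) e:=((b -> Bool) -> (List (c -> b) -> b))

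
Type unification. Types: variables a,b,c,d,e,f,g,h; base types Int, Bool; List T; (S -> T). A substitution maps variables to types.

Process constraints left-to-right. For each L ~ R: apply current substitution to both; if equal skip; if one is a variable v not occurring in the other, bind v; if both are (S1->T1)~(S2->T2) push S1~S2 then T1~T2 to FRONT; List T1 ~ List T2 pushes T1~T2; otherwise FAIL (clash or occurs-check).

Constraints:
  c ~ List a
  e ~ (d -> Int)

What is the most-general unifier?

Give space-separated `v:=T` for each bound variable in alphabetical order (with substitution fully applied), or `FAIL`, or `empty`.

step 1: unify c ~ List a  [subst: {-} | 1 pending]
  bind c := List a
step 2: unify e ~ (d -> Int)  [subst: {c:=List a} | 0 pending]
  bind e := (d -> Int)

Answer: c:=List a e:=(d -> Int)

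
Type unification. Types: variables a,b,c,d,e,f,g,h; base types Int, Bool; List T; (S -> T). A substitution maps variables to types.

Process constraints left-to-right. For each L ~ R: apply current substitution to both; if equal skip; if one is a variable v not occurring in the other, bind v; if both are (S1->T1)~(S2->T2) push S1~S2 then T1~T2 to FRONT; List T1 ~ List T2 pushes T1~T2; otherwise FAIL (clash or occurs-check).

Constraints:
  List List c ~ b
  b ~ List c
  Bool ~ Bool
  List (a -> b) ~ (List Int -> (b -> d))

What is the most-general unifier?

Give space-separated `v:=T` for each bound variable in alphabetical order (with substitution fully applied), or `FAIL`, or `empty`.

Answer: FAIL

Derivation:
step 1: unify List List c ~ b  [subst: {-} | 3 pending]
  bind b := List List c
step 2: unify List List c ~ List c  [subst: {b:=List List c} | 2 pending]
  -> decompose List: push List c~c
step 3: unify List c ~ c  [subst: {b:=List List c} | 2 pending]
  occurs-check fail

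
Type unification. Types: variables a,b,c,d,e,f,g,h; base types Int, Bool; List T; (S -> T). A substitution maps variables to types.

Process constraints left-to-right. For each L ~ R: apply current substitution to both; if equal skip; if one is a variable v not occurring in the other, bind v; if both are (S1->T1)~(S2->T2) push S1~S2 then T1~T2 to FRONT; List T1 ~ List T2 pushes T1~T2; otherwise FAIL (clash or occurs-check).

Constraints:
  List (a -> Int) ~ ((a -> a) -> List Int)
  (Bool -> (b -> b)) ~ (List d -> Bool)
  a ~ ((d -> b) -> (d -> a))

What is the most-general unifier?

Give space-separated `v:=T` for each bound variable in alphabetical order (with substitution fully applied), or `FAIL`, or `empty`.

Answer: FAIL

Derivation:
step 1: unify List (a -> Int) ~ ((a -> a) -> List Int)  [subst: {-} | 2 pending]
  clash: List (a -> Int) vs ((a -> a) -> List Int)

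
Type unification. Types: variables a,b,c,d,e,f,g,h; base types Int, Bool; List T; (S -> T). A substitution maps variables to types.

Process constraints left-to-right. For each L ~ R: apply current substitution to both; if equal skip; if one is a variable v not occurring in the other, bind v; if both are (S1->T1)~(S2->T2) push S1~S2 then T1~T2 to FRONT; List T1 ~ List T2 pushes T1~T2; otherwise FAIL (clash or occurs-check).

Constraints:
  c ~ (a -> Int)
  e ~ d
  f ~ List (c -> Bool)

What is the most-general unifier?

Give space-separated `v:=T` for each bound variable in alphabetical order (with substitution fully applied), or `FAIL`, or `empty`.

Answer: c:=(a -> Int) e:=d f:=List ((a -> Int) -> Bool)

Derivation:
step 1: unify c ~ (a -> Int)  [subst: {-} | 2 pending]
  bind c := (a -> Int)
step 2: unify e ~ d  [subst: {c:=(a -> Int)} | 1 pending]
  bind e := d
step 3: unify f ~ List ((a -> Int) -> Bool)  [subst: {c:=(a -> Int), e:=d} | 0 pending]
  bind f := List ((a -> Int) -> Bool)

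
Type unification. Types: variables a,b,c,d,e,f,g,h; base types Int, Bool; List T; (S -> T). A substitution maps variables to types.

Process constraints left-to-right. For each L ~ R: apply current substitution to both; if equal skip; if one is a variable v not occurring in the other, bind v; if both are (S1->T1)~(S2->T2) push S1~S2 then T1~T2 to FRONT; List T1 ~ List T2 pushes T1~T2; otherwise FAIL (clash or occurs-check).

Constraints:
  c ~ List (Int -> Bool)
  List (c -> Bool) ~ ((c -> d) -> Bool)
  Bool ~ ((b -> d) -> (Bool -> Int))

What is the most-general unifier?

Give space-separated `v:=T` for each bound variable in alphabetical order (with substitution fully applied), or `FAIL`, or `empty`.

step 1: unify c ~ List (Int -> Bool)  [subst: {-} | 2 pending]
  bind c := List (Int -> Bool)
step 2: unify List (List (Int -> Bool) -> Bool) ~ ((List (Int -> Bool) -> d) -> Bool)  [subst: {c:=List (Int -> Bool)} | 1 pending]
  clash: List (List (Int -> Bool) -> Bool) vs ((List (Int -> Bool) -> d) -> Bool)

Answer: FAIL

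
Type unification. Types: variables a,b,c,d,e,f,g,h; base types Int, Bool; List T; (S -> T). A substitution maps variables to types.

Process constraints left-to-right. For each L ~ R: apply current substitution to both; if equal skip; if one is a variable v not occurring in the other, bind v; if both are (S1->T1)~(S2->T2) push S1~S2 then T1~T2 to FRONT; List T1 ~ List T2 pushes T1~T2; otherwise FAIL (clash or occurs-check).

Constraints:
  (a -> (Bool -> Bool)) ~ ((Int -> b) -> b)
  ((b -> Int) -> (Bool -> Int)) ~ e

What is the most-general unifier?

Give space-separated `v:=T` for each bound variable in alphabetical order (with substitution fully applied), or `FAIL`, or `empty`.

Answer: a:=(Int -> (Bool -> Bool)) b:=(Bool -> Bool) e:=(((Bool -> Bool) -> Int) -> (Bool -> Int))

Derivation:
step 1: unify (a -> (Bool -> Bool)) ~ ((Int -> b) -> b)  [subst: {-} | 1 pending]
  -> decompose arrow: push a~(Int -> b), (Bool -> Bool)~b
step 2: unify a ~ (Int -> b)  [subst: {-} | 2 pending]
  bind a := (Int -> b)
step 3: unify (Bool -> Bool) ~ b  [subst: {a:=(Int -> b)} | 1 pending]
  bind b := (Bool -> Bool)
step 4: unify (((Bool -> Bool) -> Int) -> (Bool -> Int)) ~ e  [subst: {a:=(Int -> b), b:=(Bool -> Bool)} | 0 pending]
  bind e := (((Bool -> Bool) -> Int) -> (Bool -> Int))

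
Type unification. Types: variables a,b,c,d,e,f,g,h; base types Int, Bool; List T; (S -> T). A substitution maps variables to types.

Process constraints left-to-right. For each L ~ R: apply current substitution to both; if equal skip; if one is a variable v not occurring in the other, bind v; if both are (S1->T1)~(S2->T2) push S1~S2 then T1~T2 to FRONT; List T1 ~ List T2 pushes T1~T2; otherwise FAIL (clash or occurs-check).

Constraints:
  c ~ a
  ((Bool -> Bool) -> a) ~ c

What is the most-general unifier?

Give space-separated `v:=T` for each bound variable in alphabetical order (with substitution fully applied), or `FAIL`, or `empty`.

Answer: FAIL

Derivation:
step 1: unify c ~ a  [subst: {-} | 1 pending]
  bind c := a
step 2: unify ((Bool -> Bool) -> a) ~ a  [subst: {c:=a} | 0 pending]
  occurs-check fail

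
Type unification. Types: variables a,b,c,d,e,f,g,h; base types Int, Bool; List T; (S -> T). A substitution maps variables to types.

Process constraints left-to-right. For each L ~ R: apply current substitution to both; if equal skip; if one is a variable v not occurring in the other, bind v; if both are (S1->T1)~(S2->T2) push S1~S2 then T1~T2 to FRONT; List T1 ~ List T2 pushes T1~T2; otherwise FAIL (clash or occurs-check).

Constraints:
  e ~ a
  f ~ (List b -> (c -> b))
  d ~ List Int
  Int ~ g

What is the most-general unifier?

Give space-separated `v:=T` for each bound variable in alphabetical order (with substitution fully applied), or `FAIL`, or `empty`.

step 1: unify e ~ a  [subst: {-} | 3 pending]
  bind e := a
step 2: unify f ~ (List b -> (c -> b))  [subst: {e:=a} | 2 pending]
  bind f := (List b -> (c -> b))
step 3: unify d ~ List Int  [subst: {e:=a, f:=(List b -> (c -> b))} | 1 pending]
  bind d := List Int
step 4: unify Int ~ g  [subst: {e:=a, f:=(List b -> (c -> b)), d:=List Int} | 0 pending]
  bind g := Int

Answer: d:=List Int e:=a f:=(List b -> (c -> b)) g:=Int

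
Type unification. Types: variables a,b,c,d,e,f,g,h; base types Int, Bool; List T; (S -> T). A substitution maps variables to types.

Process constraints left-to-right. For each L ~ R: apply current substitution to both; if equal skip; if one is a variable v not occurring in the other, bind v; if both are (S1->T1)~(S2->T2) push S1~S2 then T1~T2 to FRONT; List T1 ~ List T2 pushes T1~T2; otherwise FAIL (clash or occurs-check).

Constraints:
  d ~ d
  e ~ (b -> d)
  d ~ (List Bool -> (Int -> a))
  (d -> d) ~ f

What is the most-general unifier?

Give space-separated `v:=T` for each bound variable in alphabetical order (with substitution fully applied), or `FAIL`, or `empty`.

step 1: unify d ~ d  [subst: {-} | 3 pending]
  -> identical, skip
step 2: unify e ~ (b -> d)  [subst: {-} | 2 pending]
  bind e := (b -> d)
step 3: unify d ~ (List Bool -> (Int -> a))  [subst: {e:=(b -> d)} | 1 pending]
  bind d := (List Bool -> (Int -> a))
step 4: unify ((List Bool -> (Int -> a)) -> (List Bool -> (Int -> a))) ~ f  [subst: {e:=(b -> d), d:=(List Bool -> (Int -> a))} | 0 pending]
  bind f := ((List Bool -> (Int -> a)) -> (List Bool -> (Int -> a)))

Answer: d:=(List Bool -> (Int -> a)) e:=(b -> (List Bool -> (Int -> a))) f:=((List Bool -> (Int -> a)) -> (List Bool -> (Int -> a)))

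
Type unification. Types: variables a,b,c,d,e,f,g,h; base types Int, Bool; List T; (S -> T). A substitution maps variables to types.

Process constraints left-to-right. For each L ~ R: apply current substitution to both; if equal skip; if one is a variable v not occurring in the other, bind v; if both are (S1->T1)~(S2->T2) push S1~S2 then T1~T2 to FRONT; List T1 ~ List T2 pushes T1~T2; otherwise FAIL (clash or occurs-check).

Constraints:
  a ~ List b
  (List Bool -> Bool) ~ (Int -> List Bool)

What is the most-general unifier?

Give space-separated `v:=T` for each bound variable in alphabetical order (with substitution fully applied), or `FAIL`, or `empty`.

step 1: unify a ~ List b  [subst: {-} | 1 pending]
  bind a := List b
step 2: unify (List Bool -> Bool) ~ (Int -> List Bool)  [subst: {a:=List b} | 0 pending]
  -> decompose arrow: push List Bool~Int, Bool~List Bool
step 3: unify List Bool ~ Int  [subst: {a:=List b} | 1 pending]
  clash: List Bool vs Int

Answer: FAIL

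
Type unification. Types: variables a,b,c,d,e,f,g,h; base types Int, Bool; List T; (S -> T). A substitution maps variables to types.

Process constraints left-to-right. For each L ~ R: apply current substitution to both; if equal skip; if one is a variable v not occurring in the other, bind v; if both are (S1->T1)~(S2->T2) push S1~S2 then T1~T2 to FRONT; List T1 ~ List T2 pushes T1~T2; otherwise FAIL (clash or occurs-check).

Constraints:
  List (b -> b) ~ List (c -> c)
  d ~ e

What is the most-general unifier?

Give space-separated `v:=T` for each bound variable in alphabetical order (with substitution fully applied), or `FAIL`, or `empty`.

Answer: b:=c d:=e

Derivation:
step 1: unify List (b -> b) ~ List (c -> c)  [subst: {-} | 1 pending]
  -> decompose List: push (b -> b)~(c -> c)
step 2: unify (b -> b) ~ (c -> c)  [subst: {-} | 1 pending]
  -> decompose arrow: push b~c, b~c
step 3: unify b ~ c  [subst: {-} | 2 pending]
  bind b := c
step 4: unify c ~ c  [subst: {b:=c} | 1 pending]
  -> identical, skip
step 5: unify d ~ e  [subst: {b:=c} | 0 pending]
  bind d := e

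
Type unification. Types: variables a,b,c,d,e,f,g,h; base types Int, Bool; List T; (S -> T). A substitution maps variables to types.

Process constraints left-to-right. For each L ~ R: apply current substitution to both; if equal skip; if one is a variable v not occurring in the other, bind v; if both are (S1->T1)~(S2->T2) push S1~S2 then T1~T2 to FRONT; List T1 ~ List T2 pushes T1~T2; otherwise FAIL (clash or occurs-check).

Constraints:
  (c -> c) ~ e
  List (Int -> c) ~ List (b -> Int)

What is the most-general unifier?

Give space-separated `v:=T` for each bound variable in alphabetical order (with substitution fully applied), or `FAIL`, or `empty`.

Answer: b:=Int c:=Int e:=(Int -> Int)

Derivation:
step 1: unify (c -> c) ~ e  [subst: {-} | 1 pending]
  bind e := (c -> c)
step 2: unify List (Int -> c) ~ List (b -> Int)  [subst: {e:=(c -> c)} | 0 pending]
  -> decompose List: push (Int -> c)~(b -> Int)
step 3: unify (Int -> c) ~ (b -> Int)  [subst: {e:=(c -> c)} | 0 pending]
  -> decompose arrow: push Int~b, c~Int
step 4: unify Int ~ b  [subst: {e:=(c -> c)} | 1 pending]
  bind b := Int
step 5: unify c ~ Int  [subst: {e:=(c -> c), b:=Int} | 0 pending]
  bind c := Int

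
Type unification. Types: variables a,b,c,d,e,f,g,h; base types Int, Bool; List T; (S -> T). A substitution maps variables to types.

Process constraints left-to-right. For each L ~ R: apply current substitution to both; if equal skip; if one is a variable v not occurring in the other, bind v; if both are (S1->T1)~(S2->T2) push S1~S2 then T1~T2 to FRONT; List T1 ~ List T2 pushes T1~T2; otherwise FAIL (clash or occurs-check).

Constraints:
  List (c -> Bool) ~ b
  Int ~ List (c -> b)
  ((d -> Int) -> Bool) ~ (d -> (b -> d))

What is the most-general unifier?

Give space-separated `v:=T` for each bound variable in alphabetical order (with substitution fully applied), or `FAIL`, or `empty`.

step 1: unify List (c -> Bool) ~ b  [subst: {-} | 2 pending]
  bind b := List (c -> Bool)
step 2: unify Int ~ List (c -> List (c -> Bool))  [subst: {b:=List (c -> Bool)} | 1 pending]
  clash: Int vs List (c -> List (c -> Bool))

Answer: FAIL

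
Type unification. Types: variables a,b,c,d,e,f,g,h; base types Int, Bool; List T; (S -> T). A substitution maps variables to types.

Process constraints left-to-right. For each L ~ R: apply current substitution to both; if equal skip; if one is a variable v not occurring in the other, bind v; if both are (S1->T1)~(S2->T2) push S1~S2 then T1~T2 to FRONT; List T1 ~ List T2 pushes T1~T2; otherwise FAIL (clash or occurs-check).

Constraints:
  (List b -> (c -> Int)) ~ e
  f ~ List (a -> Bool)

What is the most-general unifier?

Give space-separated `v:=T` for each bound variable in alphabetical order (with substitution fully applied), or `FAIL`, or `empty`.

step 1: unify (List b -> (c -> Int)) ~ e  [subst: {-} | 1 pending]
  bind e := (List b -> (c -> Int))
step 2: unify f ~ List (a -> Bool)  [subst: {e:=(List b -> (c -> Int))} | 0 pending]
  bind f := List (a -> Bool)

Answer: e:=(List b -> (c -> Int)) f:=List (a -> Bool)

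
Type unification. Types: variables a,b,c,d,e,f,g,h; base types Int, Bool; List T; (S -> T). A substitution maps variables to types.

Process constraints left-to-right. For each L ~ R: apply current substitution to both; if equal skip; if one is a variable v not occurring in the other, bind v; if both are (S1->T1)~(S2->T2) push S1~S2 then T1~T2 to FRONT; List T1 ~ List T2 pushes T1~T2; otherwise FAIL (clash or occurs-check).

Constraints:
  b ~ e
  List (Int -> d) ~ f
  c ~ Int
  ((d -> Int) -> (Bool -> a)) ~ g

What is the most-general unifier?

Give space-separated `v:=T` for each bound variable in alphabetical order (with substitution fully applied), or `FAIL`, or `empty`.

step 1: unify b ~ e  [subst: {-} | 3 pending]
  bind b := e
step 2: unify List (Int -> d) ~ f  [subst: {b:=e} | 2 pending]
  bind f := List (Int -> d)
step 3: unify c ~ Int  [subst: {b:=e, f:=List (Int -> d)} | 1 pending]
  bind c := Int
step 4: unify ((d -> Int) -> (Bool -> a)) ~ g  [subst: {b:=e, f:=List (Int -> d), c:=Int} | 0 pending]
  bind g := ((d -> Int) -> (Bool -> a))

Answer: b:=e c:=Int f:=List (Int -> d) g:=((d -> Int) -> (Bool -> a))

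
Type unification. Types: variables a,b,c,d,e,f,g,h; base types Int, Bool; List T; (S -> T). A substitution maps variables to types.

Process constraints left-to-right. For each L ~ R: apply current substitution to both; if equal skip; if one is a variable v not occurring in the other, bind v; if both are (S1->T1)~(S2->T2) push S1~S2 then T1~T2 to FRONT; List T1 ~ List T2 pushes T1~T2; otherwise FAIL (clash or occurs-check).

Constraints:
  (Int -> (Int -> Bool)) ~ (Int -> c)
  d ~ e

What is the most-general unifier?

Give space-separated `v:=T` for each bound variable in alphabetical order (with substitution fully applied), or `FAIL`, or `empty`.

step 1: unify (Int -> (Int -> Bool)) ~ (Int -> c)  [subst: {-} | 1 pending]
  -> decompose arrow: push Int~Int, (Int -> Bool)~c
step 2: unify Int ~ Int  [subst: {-} | 2 pending]
  -> identical, skip
step 3: unify (Int -> Bool) ~ c  [subst: {-} | 1 pending]
  bind c := (Int -> Bool)
step 4: unify d ~ e  [subst: {c:=(Int -> Bool)} | 0 pending]
  bind d := e

Answer: c:=(Int -> Bool) d:=e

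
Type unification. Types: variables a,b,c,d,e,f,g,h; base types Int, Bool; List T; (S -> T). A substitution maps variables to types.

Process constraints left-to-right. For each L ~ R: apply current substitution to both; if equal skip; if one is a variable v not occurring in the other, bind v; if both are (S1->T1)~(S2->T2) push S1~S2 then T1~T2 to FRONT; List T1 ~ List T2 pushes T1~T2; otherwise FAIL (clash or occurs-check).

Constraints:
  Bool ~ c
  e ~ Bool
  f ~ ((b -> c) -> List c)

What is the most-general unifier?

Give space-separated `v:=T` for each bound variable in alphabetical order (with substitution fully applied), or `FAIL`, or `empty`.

step 1: unify Bool ~ c  [subst: {-} | 2 pending]
  bind c := Bool
step 2: unify e ~ Bool  [subst: {c:=Bool} | 1 pending]
  bind e := Bool
step 3: unify f ~ ((b -> Bool) -> List Bool)  [subst: {c:=Bool, e:=Bool} | 0 pending]
  bind f := ((b -> Bool) -> List Bool)

Answer: c:=Bool e:=Bool f:=((b -> Bool) -> List Bool)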